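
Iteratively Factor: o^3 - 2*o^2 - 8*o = (o)*(o^2 - 2*o - 8) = o*(o - 4)*(o + 2)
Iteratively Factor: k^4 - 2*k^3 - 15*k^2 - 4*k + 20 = (k - 1)*(k^3 - k^2 - 16*k - 20) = (k - 5)*(k - 1)*(k^2 + 4*k + 4) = (k - 5)*(k - 1)*(k + 2)*(k + 2)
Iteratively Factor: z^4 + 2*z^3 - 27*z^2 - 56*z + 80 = (z - 5)*(z^3 + 7*z^2 + 8*z - 16) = (z - 5)*(z - 1)*(z^2 + 8*z + 16) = (z - 5)*(z - 1)*(z + 4)*(z + 4)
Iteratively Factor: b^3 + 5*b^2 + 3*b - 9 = (b + 3)*(b^2 + 2*b - 3) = (b + 3)^2*(b - 1)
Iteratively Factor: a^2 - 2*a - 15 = (a + 3)*(a - 5)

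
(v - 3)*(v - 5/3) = v^2 - 14*v/3 + 5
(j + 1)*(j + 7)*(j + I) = j^3 + 8*j^2 + I*j^2 + 7*j + 8*I*j + 7*I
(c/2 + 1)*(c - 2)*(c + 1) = c^3/2 + c^2/2 - 2*c - 2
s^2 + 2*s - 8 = (s - 2)*(s + 4)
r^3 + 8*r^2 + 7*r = r*(r + 1)*(r + 7)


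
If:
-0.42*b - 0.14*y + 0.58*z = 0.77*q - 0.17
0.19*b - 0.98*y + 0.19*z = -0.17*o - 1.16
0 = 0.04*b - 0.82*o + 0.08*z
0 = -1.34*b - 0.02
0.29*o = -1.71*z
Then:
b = -0.01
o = -0.00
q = 0.01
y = 1.18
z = 0.00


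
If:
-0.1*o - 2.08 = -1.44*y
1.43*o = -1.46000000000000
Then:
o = -1.02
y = 1.37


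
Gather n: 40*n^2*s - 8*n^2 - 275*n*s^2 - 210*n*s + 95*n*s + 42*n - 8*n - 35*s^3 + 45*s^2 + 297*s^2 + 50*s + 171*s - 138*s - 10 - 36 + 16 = n^2*(40*s - 8) + n*(-275*s^2 - 115*s + 34) - 35*s^3 + 342*s^2 + 83*s - 30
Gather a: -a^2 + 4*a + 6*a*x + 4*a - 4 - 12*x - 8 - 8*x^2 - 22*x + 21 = -a^2 + a*(6*x + 8) - 8*x^2 - 34*x + 9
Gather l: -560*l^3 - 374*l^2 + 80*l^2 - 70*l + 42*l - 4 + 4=-560*l^3 - 294*l^2 - 28*l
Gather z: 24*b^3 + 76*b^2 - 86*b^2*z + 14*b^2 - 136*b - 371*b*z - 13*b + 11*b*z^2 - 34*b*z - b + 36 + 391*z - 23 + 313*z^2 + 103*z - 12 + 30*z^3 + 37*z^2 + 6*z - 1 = 24*b^3 + 90*b^2 - 150*b + 30*z^3 + z^2*(11*b + 350) + z*(-86*b^2 - 405*b + 500)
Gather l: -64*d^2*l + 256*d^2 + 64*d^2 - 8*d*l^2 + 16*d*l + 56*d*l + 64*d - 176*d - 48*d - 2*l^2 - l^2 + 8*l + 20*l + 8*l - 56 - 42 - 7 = 320*d^2 - 160*d + l^2*(-8*d - 3) + l*(-64*d^2 + 72*d + 36) - 105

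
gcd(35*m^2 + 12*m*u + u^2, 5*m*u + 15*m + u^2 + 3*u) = 5*m + u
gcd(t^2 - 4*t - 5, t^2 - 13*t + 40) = t - 5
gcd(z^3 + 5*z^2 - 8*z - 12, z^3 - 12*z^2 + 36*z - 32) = z - 2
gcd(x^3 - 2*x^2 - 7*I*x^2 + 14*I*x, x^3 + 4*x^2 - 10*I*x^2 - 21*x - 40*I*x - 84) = x - 7*I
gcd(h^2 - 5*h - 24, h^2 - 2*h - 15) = h + 3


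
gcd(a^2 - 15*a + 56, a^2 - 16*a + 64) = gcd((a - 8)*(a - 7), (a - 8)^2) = a - 8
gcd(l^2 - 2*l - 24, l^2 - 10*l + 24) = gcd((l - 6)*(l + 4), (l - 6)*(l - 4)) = l - 6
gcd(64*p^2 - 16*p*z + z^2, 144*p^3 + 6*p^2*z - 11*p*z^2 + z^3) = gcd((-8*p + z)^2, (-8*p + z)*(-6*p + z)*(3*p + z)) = -8*p + z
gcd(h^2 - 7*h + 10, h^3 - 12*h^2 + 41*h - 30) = h - 5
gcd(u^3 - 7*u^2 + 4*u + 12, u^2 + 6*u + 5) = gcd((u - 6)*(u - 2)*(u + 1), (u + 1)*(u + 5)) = u + 1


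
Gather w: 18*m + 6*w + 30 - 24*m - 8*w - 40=-6*m - 2*w - 10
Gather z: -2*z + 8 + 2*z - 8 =0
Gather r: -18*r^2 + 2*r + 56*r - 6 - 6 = -18*r^2 + 58*r - 12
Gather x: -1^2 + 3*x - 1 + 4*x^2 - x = 4*x^2 + 2*x - 2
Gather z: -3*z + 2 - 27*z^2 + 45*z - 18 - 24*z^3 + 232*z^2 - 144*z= -24*z^3 + 205*z^2 - 102*z - 16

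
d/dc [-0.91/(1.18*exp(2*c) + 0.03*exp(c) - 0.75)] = (2.1476*exp(c) + 0.0273)*exp(c)/(1.18*exp(2*c) + 0.03*exp(c) - 0.75)^2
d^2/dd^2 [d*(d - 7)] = 2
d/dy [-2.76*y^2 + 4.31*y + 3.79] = 4.31 - 5.52*y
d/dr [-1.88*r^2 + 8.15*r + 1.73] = 8.15 - 3.76*r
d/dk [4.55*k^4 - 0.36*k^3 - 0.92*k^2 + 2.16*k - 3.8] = 18.2*k^3 - 1.08*k^2 - 1.84*k + 2.16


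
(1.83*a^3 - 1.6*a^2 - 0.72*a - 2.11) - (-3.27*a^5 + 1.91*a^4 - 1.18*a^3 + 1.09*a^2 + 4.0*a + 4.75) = 3.27*a^5 - 1.91*a^4 + 3.01*a^3 - 2.69*a^2 - 4.72*a - 6.86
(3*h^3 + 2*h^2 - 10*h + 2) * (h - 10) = 3*h^4 - 28*h^3 - 30*h^2 + 102*h - 20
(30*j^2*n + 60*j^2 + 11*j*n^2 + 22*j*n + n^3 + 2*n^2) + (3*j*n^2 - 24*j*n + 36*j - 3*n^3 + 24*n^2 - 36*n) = 30*j^2*n + 60*j^2 + 14*j*n^2 - 2*j*n + 36*j - 2*n^3 + 26*n^2 - 36*n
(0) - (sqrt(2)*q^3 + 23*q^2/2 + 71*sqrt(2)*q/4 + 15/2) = -sqrt(2)*q^3 - 23*q^2/2 - 71*sqrt(2)*q/4 - 15/2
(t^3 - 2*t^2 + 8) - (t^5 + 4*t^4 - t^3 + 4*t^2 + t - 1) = -t^5 - 4*t^4 + 2*t^3 - 6*t^2 - t + 9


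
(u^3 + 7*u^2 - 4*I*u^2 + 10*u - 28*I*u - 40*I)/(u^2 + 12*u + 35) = (u^2 + u*(2 - 4*I) - 8*I)/(u + 7)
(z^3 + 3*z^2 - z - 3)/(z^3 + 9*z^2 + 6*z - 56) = (z^3 + 3*z^2 - z - 3)/(z^3 + 9*z^2 + 6*z - 56)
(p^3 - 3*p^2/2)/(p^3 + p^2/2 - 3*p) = p/(p + 2)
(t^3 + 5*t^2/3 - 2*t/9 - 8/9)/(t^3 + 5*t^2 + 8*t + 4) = (9*t^2 + 6*t - 8)/(9*(t^2 + 4*t + 4))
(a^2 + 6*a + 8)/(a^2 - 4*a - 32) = (a + 2)/(a - 8)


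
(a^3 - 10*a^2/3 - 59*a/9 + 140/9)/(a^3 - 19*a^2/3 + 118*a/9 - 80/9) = (3*a^2 - 5*a - 28)/(3*a^2 - 14*a + 16)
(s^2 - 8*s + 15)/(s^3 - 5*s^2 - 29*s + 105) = (s - 5)/(s^2 - 2*s - 35)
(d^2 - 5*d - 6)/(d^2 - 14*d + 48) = (d + 1)/(d - 8)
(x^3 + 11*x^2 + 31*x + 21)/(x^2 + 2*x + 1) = (x^2 + 10*x + 21)/(x + 1)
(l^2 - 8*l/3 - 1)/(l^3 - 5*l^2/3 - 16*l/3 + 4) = (3*l + 1)/(3*l^2 + 4*l - 4)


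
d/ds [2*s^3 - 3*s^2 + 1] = 6*s*(s - 1)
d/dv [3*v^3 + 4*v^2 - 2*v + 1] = 9*v^2 + 8*v - 2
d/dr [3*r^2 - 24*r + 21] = 6*r - 24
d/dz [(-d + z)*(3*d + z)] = 2*d + 2*z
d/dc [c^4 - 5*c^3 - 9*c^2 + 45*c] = 4*c^3 - 15*c^2 - 18*c + 45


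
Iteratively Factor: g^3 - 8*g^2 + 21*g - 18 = (g - 2)*(g^2 - 6*g + 9) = (g - 3)*(g - 2)*(g - 3)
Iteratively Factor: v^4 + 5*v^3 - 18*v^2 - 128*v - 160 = (v + 2)*(v^3 + 3*v^2 - 24*v - 80) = (v + 2)*(v + 4)*(v^2 - v - 20) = (v + 2)*(v + 4)^2*(v - 5)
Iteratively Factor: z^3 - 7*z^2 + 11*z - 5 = (z - 1)*(z^2 - 6*z + 5) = (z - 1)^2*(z - 5)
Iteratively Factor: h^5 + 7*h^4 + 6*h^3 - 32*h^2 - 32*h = (h + 4)*(h^4 + 3*h^3 - 6*h^2 - 8*h) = h*(h + 4)*(h^3 + 3*h^2 - 6*h - 8) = h*(h + 1)*(h + 4)*(h^2 + 2*h - 8) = h*(h - 2)*(h + 1)*(h + 4)*(h + 4)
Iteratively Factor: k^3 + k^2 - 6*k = (k + 3)*(k^2 - 2*k) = (k - 2)*(k + 3)*(k)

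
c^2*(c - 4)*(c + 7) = c^4 + 3*c^3 - 28*c^2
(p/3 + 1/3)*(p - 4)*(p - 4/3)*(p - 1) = p^4/3 - 16*p^3/9 + 13*p^2/9 + 16*p/9 - 16/9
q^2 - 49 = (q - 7)*(q + 7)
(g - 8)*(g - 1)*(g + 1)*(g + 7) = g^4 - g^3 - 57*g^2 + g + 56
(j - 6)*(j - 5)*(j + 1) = j^3 - 10*j^2 + 19*j + 30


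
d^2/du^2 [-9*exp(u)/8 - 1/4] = -9*exp(u)/8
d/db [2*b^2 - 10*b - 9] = 4*b - 10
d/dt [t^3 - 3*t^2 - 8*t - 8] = 3*t^2 - 6*t - 8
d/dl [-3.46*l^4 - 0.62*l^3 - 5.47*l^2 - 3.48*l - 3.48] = -13.84*l^3 - 1.86*l^2 - 10.94*l - 3.48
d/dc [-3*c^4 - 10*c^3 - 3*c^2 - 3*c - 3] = -12*c^3 - 30*c^2 - 6*c - 3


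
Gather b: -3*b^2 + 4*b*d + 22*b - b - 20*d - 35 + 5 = -3*b^2 + b*(4*d + 21) - 20*d - 30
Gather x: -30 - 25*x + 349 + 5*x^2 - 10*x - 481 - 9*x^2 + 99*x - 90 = -4*x^2 + 64*x - 252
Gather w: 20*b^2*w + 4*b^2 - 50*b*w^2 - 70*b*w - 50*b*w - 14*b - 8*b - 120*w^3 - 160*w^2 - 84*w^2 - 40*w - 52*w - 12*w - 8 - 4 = 4*b^2 - 22*b - 120*w^3 + w^2*(-50*b - 244) + w*(20*b^2 - 120*b - 104) - 12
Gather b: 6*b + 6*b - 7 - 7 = 12*b - 14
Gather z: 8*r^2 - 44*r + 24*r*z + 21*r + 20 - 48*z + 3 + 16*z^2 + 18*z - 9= 8*r^2 - 23*r + 16*z^2 + z*(24*r - 30) + 14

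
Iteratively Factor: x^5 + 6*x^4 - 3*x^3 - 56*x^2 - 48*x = (x + 4)*(x^4 + 2*x^3 - 11*x^2 - 12*x) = (x + 1)*(x + 4)*(x^3 + x^2 - 12*x) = (x + 1)*(x + 4)^2*(x^2 - 3*x) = (x - 3)*(x + 1)*(x + 4)^2*(x)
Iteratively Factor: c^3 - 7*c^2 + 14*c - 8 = (c - 4)*(c^2 - 3*c + 2) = (c - 4)*(c - 2)*(c - 1)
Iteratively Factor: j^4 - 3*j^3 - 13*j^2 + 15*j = (j)*(j^3 - 3*j^2 - 13*j + 15) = j*(j + 3)*(j^2 - 6*j + 5) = j*(j - 5)*(j + 3)*(j - 1)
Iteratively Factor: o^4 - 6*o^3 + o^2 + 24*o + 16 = (o - 4)*(o^3 - 2*o^2 - 7*o - 4) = (o - 4)^2*(o^2 + 2*o + 1) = (o - 4)^2*(o + 1)*(o + 1)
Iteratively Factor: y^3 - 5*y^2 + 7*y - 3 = (y - 1)*(y^2 - 4*y + 3) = (y - 1)^2*(y - 3)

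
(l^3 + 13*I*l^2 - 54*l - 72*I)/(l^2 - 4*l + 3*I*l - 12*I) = (l^2 + 10*I*l - 24)/(l - 4)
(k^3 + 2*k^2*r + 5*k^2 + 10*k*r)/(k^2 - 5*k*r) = (k^2 + 2*k*r + 5*k + 10*r)/(k - 5*r)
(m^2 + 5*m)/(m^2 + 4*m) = (m + 5)/(m + 4)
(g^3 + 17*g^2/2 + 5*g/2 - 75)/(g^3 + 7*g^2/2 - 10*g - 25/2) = (g + 6)/(g + 1)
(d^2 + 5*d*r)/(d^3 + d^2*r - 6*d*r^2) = (d + 5*r)/(d^2 + d*r - 6*r^2)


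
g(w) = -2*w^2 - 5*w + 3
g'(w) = -4*w - 5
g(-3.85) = -7.40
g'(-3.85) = 10.40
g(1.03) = -4.27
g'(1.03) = -9.12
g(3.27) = -34.74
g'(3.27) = -18.08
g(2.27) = -18.66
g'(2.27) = -14.08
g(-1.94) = 5.17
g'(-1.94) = 2.76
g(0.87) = -2.86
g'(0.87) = -8.48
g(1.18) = -5.68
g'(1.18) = -9.72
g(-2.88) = 0.81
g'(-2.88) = 6.52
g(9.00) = -204.00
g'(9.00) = -41.00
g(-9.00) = -114.00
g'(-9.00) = 31.00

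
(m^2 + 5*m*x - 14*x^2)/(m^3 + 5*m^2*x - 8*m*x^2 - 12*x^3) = (m + 7*x)/(m^2 + 7*m*x + 6*x^2)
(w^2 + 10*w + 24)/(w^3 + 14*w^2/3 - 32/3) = 3*(w + 6)/(3*w^2 + 2*w - 8)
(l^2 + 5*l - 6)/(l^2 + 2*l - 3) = (l + 6)/(l + 3)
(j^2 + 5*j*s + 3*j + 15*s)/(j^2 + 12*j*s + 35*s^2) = (j + 3)/(j + 7*s)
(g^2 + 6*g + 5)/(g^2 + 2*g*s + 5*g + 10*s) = (g + 1)/(g + 2*s)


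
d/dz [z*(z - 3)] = 2*z - 3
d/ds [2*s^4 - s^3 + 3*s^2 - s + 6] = 8*s^3 - 3*s^2 + 6*s - 1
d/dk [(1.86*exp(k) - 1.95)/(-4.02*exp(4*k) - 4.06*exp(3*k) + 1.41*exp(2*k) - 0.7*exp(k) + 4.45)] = (22.4316*exp(4*k) - 16.2528*exp(3*k) - 26.3736*exp(2*k) + 5.499*exp(k) + 6.912)*exp(k)/(16.1604*exp(8*k) + 32.6424*exp(7*k) + 5.1472*exp(6*k) - 5.8212*exp(5*k) - 28.1059*exp(4*k) - 38.108*exp(3*k) + 13.039*exp(2*k) - 6.23*exp(k) + 19.8025)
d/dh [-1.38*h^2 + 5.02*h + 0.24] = 5.02 - 2.76*h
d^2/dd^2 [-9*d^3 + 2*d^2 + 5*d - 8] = 4 - 54*d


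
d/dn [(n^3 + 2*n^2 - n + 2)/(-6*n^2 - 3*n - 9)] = (-2*n^4 - 2*n^3 - 13*n^2 - 4*n + 5)/(3*(4*n^4 + 4*n^3 + 13*n^2 + 6*n + 9))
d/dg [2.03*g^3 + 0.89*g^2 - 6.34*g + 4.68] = 6.09*g^2 + 1.78*g - 6.34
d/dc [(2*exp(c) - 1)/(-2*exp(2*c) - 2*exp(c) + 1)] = 4*(exp(c) - 1)*exp(2*c)/(4*exp(4*c) + 8*exp(3*c) - 4*exp(c) + 1)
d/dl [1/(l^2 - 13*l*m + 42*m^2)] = (-2*l + 13*m)/(l^2 - 13*l*m + 42*m^2)^2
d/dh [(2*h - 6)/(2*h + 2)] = 4/(h + 1)^2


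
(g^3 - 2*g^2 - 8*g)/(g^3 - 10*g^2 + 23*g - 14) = g*(g^2 - 2*g - 8)/(g^3 - 10*g^2 + 23*g - 14)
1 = 1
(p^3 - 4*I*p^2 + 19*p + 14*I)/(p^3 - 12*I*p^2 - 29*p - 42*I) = (p + 2*I)/(p - 6*I)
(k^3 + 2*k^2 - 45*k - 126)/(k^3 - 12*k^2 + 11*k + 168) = (k + 6)/(k - 8)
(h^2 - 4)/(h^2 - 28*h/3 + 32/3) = 3*(h^2 - 4)/(3*h^2 - 28*h + 32)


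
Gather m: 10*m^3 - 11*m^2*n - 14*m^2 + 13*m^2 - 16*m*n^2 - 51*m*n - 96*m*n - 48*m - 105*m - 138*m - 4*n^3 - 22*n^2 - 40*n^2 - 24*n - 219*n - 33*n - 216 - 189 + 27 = 10*m^3 + m^2*(-11*n - 1) + m*(-16*n^2 - 147*n - 291) - 4*n^3 - 62*n^2 - 276*n - 378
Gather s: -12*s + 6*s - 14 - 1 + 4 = -6*s - 11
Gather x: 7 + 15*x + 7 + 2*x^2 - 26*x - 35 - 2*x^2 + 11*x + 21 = 0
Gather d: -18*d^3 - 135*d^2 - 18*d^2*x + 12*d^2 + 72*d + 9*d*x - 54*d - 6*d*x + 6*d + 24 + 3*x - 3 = -18*d^3 + d^2*(-18*x - 123) + d*(3*x + 24) + 3*x + 21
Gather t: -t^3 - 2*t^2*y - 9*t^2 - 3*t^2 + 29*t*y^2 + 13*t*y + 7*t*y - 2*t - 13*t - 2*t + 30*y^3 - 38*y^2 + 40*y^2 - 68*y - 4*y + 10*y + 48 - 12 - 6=-t^3 + t^2*(-2*y - 12) + t*(29*y^2 + 20*y - 17) + 30*y^3 + 2*y^2 - 62*y + 30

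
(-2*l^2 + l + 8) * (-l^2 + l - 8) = 2*l^4 - 3*l^3 + 9*l^2 - 64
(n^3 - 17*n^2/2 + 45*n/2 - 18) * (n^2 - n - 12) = n^5 - 19*n^4/2 + 19*n^3 + 123*n^2/2 - 252*n + 216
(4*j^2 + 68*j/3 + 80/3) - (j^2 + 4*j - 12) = 3*j^2 + 56*j/3 + 116/3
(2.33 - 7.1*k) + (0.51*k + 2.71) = 5.04 - 6.59*k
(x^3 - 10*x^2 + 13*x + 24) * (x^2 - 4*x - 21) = x^5 - 14*x^4 + 32*x^3 + 182*x^2 - 369*x - 504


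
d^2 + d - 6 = (d - 2)*(d + 3)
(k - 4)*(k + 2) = k^2 - 2*k - 8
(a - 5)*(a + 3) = a^2 - 2*a - 15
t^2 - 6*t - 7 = (t - 7)*(t + 1)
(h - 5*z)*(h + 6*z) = h^2 + h*z - 30*z^2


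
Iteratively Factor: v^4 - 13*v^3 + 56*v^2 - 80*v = (v)*(v^3 - 13*v^2 + 56*v - 80) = v*(v - 4)*(v^2 - 9*v + 20) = v*(v - 5)*(v - 4)*(v - 4)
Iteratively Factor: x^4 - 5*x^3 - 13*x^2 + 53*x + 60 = (x + 1)*(x^3 - 6*x^2 - 7*x + 60) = (x - 4)*(x + 1)*(x^2 - 2*x - 15) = (x - 5)*(x - 4)*(x + 1)*(x + 3)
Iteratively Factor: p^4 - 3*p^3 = (p)*(p^3 - 3*p^2) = p^2*(p^2 - 3*p) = p^3*(p - 3)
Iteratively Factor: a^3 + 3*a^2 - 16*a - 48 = (a + 3)*(a^2 - 16) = (a - 4)*(a + 3)*(a + 4)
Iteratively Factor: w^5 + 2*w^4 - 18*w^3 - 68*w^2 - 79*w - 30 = (w + 3)*(w^4 - w^3 - 15*w^2 - 23*w - 10) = (w + 1)*(w + 3)*(w^3 - 2*w^2 - 13*w - 10) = (w - 5)*(w + 1)*(w + 3)*(w^2 + 3*w + 2) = (w - 5)*(w + 1)^2*(w + 3)*(w + 2)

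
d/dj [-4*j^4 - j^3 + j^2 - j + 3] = -16*j^3 - 3*j^2 + 2*j - 1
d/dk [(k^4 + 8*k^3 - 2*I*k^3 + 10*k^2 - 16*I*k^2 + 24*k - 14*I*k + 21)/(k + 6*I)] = (3*k^4 + k^3*(16 + 20*I) + k^2*(46 + 128*I) + k*(192 + 120*I) + 63 + 144*I)/(k^2 + 12*I*k - 36)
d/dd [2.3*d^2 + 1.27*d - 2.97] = 4.6*d + 1.27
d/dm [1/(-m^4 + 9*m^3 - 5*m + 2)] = (4*m^3 - 27*m^2 + 5)/(m^4 - 9*m^3 + 5*m - 2)^2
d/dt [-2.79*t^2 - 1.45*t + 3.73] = -5.58*t - 1.45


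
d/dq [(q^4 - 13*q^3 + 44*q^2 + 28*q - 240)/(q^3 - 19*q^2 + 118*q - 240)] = (q^2 - 16*q + 24)/(q^2 - 16*q + 64)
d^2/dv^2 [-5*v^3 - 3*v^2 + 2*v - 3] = -30*v - 6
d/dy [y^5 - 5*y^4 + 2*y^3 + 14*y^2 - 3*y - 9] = 5*y^4 - 20*y^3 + 6*y^2 + 28*y - 3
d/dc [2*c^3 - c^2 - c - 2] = 6*c^2 - 2*c - 1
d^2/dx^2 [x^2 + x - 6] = 2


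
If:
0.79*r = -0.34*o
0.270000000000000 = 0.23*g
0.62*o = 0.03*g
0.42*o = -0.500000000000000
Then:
No Solution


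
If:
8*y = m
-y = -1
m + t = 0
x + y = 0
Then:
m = 8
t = -8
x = -1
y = 1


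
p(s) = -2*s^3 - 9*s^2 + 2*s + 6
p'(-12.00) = -646.00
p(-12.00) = 2142.00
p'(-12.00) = -646.00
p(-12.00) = 2142.00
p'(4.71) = -215.88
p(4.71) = -393.21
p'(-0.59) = 10.53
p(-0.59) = 2.10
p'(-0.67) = 11.37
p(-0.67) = 1.22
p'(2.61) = -85.85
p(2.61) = -85.65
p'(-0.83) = 12.81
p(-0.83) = -0.72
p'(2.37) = -74.36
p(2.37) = -66.44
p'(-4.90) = -53.86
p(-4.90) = 15.41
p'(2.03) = -59.27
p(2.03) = -43.76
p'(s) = -6*s^2 - 18*s + 2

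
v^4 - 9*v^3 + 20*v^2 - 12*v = v*(v - 6)*(v - 2)*(v - 1)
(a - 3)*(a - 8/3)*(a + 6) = a^3 + a^2/3 - 26*a + 48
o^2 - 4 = (o - 2)*(o + 2)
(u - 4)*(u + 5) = u^2 + u - 20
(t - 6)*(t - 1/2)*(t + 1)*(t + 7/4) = t^4 - 15*t^3/4 - 105*t^2/8 - 25*t/8 + 21/4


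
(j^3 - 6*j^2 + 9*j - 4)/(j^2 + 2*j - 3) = (j^2 - 5*j + 4)/(j + 3)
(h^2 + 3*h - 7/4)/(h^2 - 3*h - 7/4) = (-4*h^2 - 12*h + 7)/(-4*h^2 + 12*h + 7)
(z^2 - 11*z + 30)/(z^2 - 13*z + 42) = (z - 5)/(z - 7)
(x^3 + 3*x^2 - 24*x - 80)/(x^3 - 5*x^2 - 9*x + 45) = (x^2 + 8*x + 16)/(x^2 - 9)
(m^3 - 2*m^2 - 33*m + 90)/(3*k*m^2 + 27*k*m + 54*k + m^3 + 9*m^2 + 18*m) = (m^2 - 8*m + 15)/(3*k*m + 9*k + m^2 + 3*m)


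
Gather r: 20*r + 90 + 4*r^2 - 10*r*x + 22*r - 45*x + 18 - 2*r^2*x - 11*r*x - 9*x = r^2*(4 - 2*x) + r*(42 - 21*x) - 54*x + 108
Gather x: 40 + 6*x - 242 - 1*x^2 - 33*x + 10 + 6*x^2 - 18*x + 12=5*x^2 - 45*x - 180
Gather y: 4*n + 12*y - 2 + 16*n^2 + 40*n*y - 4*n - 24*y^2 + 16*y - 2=16*n^2 - 24*y^2 + y*(40*n + 28) - 4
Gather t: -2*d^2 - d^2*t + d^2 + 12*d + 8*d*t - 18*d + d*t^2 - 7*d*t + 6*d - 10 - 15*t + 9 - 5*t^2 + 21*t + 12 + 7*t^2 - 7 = -d^2 + t^2*(d + 2) + t*(-d^2 + d + 6) + 4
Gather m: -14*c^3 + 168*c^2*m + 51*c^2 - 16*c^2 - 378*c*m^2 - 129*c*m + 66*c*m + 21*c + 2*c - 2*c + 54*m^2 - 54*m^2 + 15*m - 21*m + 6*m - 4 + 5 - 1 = -14*c^3 + 35*c^2 - 378*c*m^2 + 21*c + m*(168*c^2 - 63*c)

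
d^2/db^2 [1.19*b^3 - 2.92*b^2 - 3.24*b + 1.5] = 7.14*b - 5.84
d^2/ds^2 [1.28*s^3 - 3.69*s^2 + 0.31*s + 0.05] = 7.68*s - 7.38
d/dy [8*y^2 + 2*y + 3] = 16*y + 2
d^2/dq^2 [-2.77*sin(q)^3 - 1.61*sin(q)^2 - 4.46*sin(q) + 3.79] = 6.5375*sin(q) - 6.2325*sin(3*q) - 3.22*cos(2*q)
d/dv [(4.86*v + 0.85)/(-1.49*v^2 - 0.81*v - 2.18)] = (7.2414*v^2 + 2.533*v - 9.9063)/(2.2201*v^4 + 2.4138*v^3 + 7.1525*v^2 + 3.5316*v + 4.7524)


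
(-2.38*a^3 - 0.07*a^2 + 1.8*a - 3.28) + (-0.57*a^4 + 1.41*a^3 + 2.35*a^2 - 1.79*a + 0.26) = -0.57*a^4 - 0.97*a^3 + 2.28*a^2 + 0.01*a - 3.02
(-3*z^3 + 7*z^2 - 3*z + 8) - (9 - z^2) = -3*z^3 + 8*z^2 - 3*z - 1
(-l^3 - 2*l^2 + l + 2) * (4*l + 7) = -4*l^4 - 15*l^3 - 10*l^2 + 15*l + 14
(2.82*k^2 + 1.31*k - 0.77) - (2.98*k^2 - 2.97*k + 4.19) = -0.16*k^2 + 4.28*k - 4.96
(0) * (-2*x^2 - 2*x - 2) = 0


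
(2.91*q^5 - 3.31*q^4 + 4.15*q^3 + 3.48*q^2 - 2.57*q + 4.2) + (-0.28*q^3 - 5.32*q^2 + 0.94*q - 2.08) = 2.91*q^5 - 3.31*q^4 + 3.87*q^3 - 1.84*q^2 - 1.63*q + 2.12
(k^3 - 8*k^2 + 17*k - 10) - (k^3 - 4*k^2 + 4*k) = -4*k^2 + 13*k - 10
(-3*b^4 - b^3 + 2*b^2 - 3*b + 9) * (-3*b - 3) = 9*b^5 + 12*b^4 - 3*b^3 + 3*b^2 - 18*b - 27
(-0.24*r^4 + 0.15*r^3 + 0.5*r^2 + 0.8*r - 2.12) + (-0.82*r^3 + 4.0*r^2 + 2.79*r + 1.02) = -0.24*r^4 - 0.67*r^3 + 4.5*r^2 + 3.59*r - 1.1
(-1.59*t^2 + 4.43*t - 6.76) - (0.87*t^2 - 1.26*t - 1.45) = -2.46*t^2 + 5.69*t - 5.31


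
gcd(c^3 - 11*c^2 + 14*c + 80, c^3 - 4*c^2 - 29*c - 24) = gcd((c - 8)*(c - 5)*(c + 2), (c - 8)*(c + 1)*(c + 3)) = c - 8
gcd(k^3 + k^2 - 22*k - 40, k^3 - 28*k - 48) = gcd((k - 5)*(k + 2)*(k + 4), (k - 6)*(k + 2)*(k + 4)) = k^2 + 6*k + 8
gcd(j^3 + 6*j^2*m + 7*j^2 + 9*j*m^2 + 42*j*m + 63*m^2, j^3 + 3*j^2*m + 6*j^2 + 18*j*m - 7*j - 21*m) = j^2 + 3*j*m + 7*j + 21*m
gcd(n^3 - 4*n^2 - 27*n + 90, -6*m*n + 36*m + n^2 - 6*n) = n - 6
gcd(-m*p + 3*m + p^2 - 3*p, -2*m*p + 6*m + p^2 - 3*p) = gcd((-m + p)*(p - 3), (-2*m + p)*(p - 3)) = p - 3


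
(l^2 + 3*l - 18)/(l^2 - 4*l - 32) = (-l^2 - 3*l + 18)/(-l^2 + 4*l + 32)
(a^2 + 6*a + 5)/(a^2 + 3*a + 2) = (a + 5)/(a + 2)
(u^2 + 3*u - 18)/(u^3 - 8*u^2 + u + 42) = (u + 6)/(u^2 - 5*u - 14)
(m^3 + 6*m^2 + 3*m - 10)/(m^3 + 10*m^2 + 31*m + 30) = (m - 1)/(m + 3)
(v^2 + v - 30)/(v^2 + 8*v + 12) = (v - 5)/(v + 2)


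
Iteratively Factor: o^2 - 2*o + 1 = (o - 1)*(o - 1)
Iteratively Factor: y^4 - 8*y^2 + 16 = (y + 2)*(y^3 - 2*y^2 - 4*y + 8) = (y - 2)*(y + 2)*(y^2 - 4) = (y - 2)^2*(y + 2)*(y + 2)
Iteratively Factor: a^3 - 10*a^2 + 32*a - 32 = (a - 4)*(a^2 - 6*a + 8) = (a - 4)^2*(a - 2)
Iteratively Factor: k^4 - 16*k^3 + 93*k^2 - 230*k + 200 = (k - 5)*(k^3 - 11*k^2 + 38*k - 40) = (k - 5)^2*(k^2 - 6*k + 8) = (k - 5)^2*(k - 4)*(k - 2)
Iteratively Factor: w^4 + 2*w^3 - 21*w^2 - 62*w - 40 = (w + 4)*(w^3 - 2*w^2 - 13*w - 10) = (w + 1)*(w + 4)*(w^2 - 3*w - 10) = (w + 1)*(w + 2)*(w + 4)*(w - 5)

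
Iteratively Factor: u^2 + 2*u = (u)*(u + 2)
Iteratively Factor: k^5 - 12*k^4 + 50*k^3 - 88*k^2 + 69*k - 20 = (k - 5)*(k^4 - 7*k^3 + 15*k^2 - 13*k + 4) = (k - 5)*(k - 4)*(k^3 - 3*k^2 + 3*k - 1) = (k - 5)*(k - 4)*(k - 1)*(k^2 - 2*k + 1) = (k - 5)*(k - 4)*(k - 1)^2*(k - 1)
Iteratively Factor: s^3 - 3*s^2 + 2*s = (s - 1)*(s^2 - 2*s) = (s - 2)*(s - 1)*(s)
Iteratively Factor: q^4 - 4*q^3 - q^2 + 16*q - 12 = (q - 1)*(q^3 - 3*q^2 - 4*q + 12) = (q - 1)*(q + 2)*(q^2 - 5*q + 6) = (q - 3)*(q - 1)*(q + 2)*(q - 2)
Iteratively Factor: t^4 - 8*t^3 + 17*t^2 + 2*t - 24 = (t + 1)*(t^3 - 9*t^2 + 26*t - 24) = (t - 2)*(t + 1)*(t^2 - 7*t + 12) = (t - 4)*(t - 2)*(t + 1)*(t - 3)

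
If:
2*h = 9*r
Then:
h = 9*r/2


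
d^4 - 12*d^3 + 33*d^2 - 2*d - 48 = (d - 8)*(d - 3)*(d - 2)*(d + 1)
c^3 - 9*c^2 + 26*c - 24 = (c - 4)*(c - 3)*(c - 2)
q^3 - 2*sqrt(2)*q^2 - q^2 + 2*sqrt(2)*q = q*(q - 1)*(q - 2*sqrt(2))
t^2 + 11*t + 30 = (t + 5)*(t + 6)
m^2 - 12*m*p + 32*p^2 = (m - 8*p)*(m - 4*p)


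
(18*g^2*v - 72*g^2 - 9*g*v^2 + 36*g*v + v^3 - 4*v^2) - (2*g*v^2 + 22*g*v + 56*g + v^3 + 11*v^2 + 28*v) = 18*g^2*v - 72*g^2 - 11*g*v^2 + 14*g*v - 56*g - 15*v^2 - 28*v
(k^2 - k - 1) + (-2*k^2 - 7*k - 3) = -k^2 - 8*k - 4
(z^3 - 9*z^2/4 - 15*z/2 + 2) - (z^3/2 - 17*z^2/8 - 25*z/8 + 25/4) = z^3/2 - z^2/8 - 35*z/8 - 17/4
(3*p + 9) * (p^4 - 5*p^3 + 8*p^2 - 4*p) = 3*p^5 - 6*p^4 - 21*p^3 + 60*p^2 - 36*p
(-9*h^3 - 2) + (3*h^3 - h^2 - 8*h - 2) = -6*h^3 - h^2 - 8*h - 4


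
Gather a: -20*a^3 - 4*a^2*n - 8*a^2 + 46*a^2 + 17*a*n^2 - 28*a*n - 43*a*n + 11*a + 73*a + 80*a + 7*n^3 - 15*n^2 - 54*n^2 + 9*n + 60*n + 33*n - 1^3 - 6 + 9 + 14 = -20*a^3 + a^2*(38 - 4*n) + a*(17*n^2 - 71*n + 164) + 7*n^3 - 69*n^2 + 102*n + 16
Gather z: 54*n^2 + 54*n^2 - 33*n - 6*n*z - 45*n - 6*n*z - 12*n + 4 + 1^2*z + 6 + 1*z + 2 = 108*n^2 - 90*n + z*(2 - 12*n) + 12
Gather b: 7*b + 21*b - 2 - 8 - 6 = 28*b - 16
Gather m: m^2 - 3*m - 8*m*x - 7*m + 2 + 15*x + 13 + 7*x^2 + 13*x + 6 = m^2 + m*(-8*x - 10) + 7*x^2 + 28*x + 21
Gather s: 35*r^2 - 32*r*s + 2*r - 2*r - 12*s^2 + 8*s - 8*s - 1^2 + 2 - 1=35*r^2 - 32*r*s - 12*s^2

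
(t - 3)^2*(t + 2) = t^3 - 4*t^2 - 3*t + 18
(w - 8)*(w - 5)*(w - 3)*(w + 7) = w^4 - 9*w^3 - 33*w^2 + 433*w - 840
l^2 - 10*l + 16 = (l - 8)*(l - 2)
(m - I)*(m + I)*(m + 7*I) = m^3 + 7*I*m^2 + m + 7*I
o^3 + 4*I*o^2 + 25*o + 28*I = (o - 4*I)*(o + I)*(o + 7*I)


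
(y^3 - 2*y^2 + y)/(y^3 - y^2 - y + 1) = y/(y + 1)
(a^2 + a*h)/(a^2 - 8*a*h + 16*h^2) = a*(a + h)/(a^2 - 8*a*h + 16*h^2)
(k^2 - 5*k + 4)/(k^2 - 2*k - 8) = (k - 1)/(k + 2)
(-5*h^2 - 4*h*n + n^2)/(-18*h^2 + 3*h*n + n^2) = (-5*h^2 - 4*h*n + n^2)/(-18*h^2 + 3*h*n + n^2)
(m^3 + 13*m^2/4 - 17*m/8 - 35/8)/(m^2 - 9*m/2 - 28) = (4*m^2 - m - 5)/(4*(m - 8))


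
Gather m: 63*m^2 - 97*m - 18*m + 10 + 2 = 63*m^2 - 115*m + 12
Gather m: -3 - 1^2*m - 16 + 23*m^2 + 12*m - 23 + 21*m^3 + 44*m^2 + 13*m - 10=21*m^3 + 67*m^2 + 24*m - 52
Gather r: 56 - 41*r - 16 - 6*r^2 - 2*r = -6*r^2 - 43*r + 40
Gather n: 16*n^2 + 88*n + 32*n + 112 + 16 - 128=16*n^2 + 120*n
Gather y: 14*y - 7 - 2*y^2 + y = -2*y^2 + 15*y - 7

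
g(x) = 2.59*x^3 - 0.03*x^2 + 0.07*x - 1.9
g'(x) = 7.77*x^2 - 0.06*x + 0.07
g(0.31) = -1.80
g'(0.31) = 0.80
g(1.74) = 11.78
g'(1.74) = 23.49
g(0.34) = -1.78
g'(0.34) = 0.95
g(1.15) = 2.08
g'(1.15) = 10.28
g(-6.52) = -721.50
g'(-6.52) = 330.77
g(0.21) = -1.86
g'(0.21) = 0.40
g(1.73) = 11.54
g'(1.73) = 23.22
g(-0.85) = -3.57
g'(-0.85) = 5.73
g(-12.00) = -4482.58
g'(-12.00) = 1119.67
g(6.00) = 556.88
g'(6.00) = 279.43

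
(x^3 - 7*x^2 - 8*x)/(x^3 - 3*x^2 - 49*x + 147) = x*(x^2 - 7*x - 8)/(x^3 - 3*x^2 - 49*x + 147)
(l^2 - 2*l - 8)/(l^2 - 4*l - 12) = (l - 4)/(l - 6)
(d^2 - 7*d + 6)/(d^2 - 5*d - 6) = (d - 1)/(d + 1)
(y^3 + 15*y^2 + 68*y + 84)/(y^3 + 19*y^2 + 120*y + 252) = (y + 2)/(y + 6)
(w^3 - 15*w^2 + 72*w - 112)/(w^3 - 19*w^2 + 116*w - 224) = (w - 4)/(w - 8)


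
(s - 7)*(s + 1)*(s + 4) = s^3 - 2*s^2 - 31*s - 28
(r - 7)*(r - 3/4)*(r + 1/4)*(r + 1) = r^4 - 13*r^3/2 - 67*r^2/16 + 37*r/8 + 21/16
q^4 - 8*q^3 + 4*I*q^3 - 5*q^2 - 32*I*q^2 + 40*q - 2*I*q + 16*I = (q - 8)*(q + I)^2*(q + 2*I)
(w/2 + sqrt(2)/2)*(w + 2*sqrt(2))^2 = w^3/2 + 5*sqrt(2)*w^2/2 + 8*w + 4*sqrt(2)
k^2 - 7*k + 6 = (k - 6)*(k - 1)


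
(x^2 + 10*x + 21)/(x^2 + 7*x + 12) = (x + 7)/(x + 4)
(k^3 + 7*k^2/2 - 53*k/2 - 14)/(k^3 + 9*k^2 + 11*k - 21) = (k^2 - 7*k/2 - 2)/(k^2 + 2*k - 3)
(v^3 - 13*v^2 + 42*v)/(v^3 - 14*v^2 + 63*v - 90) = v*(v - 7)/(v^2 - 8*v + 15)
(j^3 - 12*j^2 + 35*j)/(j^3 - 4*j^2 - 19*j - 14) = j*(j - 5)/(j^2 + 3*j + 2)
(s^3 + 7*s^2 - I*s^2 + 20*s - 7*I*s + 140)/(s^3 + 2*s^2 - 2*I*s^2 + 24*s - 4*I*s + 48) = (s^2 + s*(7 - 5*I) - 35*I)/(s^2 + s*(2 - 6*I) - 12*I)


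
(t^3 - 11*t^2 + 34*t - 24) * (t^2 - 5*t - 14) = t^5 - 16*t^4 + 75*t^3 - 40*t^2 - 356*t + 336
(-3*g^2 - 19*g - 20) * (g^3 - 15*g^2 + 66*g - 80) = -3*g^5 + 26*g^4 + 67*g^3 - 714*g^2 + 200*g + 1600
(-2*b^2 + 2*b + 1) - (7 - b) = -2*b^2 + 3*b - 6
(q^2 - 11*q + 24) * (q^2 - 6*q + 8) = q^4 - 17*q^3 + 98*q^2 - 232*q + 192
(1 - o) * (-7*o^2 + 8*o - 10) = 7*o^3 - 15*o^2 + 18*o - 10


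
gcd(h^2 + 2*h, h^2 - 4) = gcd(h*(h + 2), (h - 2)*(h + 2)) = h + 2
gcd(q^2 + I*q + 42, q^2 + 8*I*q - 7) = q + 7*I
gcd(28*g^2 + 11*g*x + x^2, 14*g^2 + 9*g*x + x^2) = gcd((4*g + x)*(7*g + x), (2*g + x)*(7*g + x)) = 7*g + x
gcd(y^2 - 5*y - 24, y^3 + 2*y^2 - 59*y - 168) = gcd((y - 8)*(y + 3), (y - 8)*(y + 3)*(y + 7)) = y^2 - 5*y - 24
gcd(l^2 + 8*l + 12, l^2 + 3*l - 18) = l + 6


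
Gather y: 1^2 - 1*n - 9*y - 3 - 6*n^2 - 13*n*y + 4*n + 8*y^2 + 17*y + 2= -6*n^2 + 3*n + 8*y^2 + y*(8 - 13*n)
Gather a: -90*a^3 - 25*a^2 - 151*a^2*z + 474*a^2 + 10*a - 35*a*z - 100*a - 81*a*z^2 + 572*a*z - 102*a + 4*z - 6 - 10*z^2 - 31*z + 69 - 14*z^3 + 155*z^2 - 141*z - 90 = -90*a^3 + a^2*(449 - 151*z) + a*(-81*z^2 + 537*z - 192) - 14*z^3 + 145*z^2 - 168*z - 27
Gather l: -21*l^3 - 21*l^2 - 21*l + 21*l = -21*l^3 - 21*l^2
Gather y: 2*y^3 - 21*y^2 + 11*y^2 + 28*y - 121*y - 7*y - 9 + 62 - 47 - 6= 2*y^3 - 10*y^2 - 100*y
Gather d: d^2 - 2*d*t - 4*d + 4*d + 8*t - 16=d^2 - 2*d*t + 8*t - 16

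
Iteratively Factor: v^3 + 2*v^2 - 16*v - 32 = (v - 4)*(v^2 + 6*v + 8) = (v - 4)*(v + 4)*(v + 2)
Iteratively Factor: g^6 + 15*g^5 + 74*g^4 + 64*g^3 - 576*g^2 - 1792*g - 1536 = (g + 4)*(g^5 + 11*g^4 + 30*g^3 - 56*g^2 - 352*g - 384) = (g + 4)^2*(g^4 + 7*g^3 + 2*g^2 - 64*g - 96) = (g + 2)*(g + 4)^2*(g^3 + 5*g^2 - 8*g - 48) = (g + 2)*(g + 4)^3*(g^2 + g - 12) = (g - 3)*(g + 2)*(g + 4)^3*(g + 4)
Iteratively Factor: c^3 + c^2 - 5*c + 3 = (c - 1)*(c^2 + 2*c - 3) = (c - 1)^2*(c + 3)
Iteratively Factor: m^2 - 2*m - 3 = (m - 3)*(m + 1)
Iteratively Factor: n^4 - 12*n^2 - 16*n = (n - 4)*(n^3 + 4*n^2 + 4*n) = n*(n - 4)*(n^2 + 4*n + 4) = n*(n - 4)*(n + 2)*(n + 2)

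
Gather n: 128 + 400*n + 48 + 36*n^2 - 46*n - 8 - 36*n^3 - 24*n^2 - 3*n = -36*n^3 + 12*n^2 + 351*n + 168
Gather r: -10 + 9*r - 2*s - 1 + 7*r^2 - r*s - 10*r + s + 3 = 7*r^2 + r*(-s - 1) - s - 8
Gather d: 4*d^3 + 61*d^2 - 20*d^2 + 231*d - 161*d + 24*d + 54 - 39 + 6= 4*d^3 + 41*d^2 + 94*d + 21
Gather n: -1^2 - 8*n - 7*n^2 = -7*n^2 - 8*n - 1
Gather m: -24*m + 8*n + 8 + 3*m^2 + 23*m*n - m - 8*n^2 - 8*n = 3*m^2 + m*(23*n - 25) - 8*n^2 + 8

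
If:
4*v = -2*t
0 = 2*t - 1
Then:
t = 1/2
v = -1/4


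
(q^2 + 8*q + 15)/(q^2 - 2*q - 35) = (q + 3)/(q - 7)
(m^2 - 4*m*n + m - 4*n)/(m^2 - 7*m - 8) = (m - 4*n)/(m - 8)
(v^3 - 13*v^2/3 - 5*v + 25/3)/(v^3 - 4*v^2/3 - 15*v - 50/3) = (v - 1)/(v + 2)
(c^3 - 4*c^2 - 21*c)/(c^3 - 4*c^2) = (c^2 - 4*c - 21)/(c*(c - 4))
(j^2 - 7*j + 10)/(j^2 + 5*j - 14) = (j - 5)/(j + 7)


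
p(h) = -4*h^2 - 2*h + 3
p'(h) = -8*h - 2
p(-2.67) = -20.18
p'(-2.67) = 19.36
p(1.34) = -6.86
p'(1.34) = -12.72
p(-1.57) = -3.72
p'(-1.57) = 10.56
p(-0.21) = 3.24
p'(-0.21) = -0.32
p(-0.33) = 3.22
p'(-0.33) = 0.64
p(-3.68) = -43.81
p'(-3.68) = 27.44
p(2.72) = -32.03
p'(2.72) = -23.76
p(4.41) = -83.61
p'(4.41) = -37.28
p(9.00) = -339.00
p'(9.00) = -74.00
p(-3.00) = -27.00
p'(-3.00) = 22.00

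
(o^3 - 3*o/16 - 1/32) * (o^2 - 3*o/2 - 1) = o^5 - 3*o^4/2 - 19*o^3/16 + o^2/4 + 15*o/64 + 1/32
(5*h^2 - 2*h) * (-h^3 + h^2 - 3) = -5*h^5 + 7*h^4 - 2*h^3 - 15*h^2 + 6*h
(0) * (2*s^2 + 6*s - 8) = 0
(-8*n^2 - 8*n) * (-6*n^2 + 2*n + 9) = 48*n^4 + 32*n^3 - 88*n^2 - 72*n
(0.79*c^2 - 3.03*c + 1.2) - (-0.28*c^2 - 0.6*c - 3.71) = 1.07*c^2 - 2.43*c + 4.91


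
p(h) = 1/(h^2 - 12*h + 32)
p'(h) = (12 - 2*h)/(h^2 - 12*h + 32)^2 = 2*(6 - h)/(h^2 - 12*h + 32)^2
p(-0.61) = 0.03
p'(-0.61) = 0.01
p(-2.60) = 0.01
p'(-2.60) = 0.00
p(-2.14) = 0.02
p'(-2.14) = 0.00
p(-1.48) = 0.02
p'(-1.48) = 0.01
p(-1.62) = 0.02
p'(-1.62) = 0.01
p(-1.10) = 0.02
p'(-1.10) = 0.01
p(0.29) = 0.03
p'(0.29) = 0.01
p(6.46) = -0.26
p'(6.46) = -0.06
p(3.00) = 0.20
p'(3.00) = 0.24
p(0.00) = 0.03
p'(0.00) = 0.01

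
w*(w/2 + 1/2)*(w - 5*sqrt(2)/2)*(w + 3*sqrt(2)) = w^4/2 + sqrt(2)*w^3/4 + w^3/2 - 15*w^2/2 + sqrt(2)*w^2/4 - 15*w/2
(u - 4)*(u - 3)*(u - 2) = u^3 - 9*u^2 + 26*u - 24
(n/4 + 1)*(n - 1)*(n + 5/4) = n^3/4 + 17*n^2/16 - n/16 - 5/4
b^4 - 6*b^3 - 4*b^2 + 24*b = b*(b - 6)*(b - 2)*(b + 2)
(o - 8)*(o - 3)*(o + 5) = o^3 - 6*o^2 - 31*o + 120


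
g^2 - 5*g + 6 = (g - 3)*(g - 2)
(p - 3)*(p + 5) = p^2 + 2*p - 15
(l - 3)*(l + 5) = l^2 + 2*l - 15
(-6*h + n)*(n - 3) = -6*h*n + 18*h + n^2 - 3*n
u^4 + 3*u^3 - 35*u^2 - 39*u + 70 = (u - 5)*(u - 1)*(u + 2)*(u + 7)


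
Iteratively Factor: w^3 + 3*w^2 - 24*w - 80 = (w + 4)*(w^2 - w - 20) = (w + 4)^2*(w - 5)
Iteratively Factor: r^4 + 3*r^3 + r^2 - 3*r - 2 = (r - 1)*(r^3 + 4*r^2 + 5*r + 2) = (r - 1)*(r + 1)*(r^2 + 3*r + 2) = (r - 1)*(r + 1)*(r + 2)*(r + 1)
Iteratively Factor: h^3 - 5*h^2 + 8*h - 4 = (h - 2)*(h^2 - 3*h + 2) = (h - 2)*(h - 1)*(h - 2)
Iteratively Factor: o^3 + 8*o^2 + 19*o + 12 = (o + 4)*(o^2 + 4*o + 3) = (o + 3)*(o + 4)*(o + 1)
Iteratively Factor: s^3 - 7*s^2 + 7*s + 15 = (s - 3)*(s^2 - 4*s - 5) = (s - 5)*(s - 3)*(s + 1)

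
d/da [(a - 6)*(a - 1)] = 2*a - 7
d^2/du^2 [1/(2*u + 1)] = 8/(2*u + 1)^3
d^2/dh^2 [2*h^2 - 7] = 4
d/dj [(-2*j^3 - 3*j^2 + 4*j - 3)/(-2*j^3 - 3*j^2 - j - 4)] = (20*j^3 + 21*j^2 + 6*j - 19)/(4*j^6 + 12*j^5 + 13*j^4 + 22*j^3 + 25*j^2 + 8*j + 16)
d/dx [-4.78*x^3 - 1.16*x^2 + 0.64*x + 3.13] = -14.34*x^2 - 2.32*x + 0.64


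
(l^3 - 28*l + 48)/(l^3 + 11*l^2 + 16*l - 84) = (l - 4)/(l + 7)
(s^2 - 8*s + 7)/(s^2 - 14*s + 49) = (s - 1)/(s - 7)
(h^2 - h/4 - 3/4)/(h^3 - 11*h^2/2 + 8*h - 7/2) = (4*h + 3)/(2*(2*h^2 - 9*h + 7))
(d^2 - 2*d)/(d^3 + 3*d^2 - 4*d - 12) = d/(d^2 + 5*d + 6)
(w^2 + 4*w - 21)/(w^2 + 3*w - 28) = (w - 3)/(w - 4)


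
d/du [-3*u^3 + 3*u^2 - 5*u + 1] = -9*u^2 + 6*u - 5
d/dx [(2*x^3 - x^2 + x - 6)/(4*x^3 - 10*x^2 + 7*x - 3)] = (-16*x^4 + 20*x^3 + 57*x^2 - 114*x + 39)/(16*x^6 - 80*x^5 + 156*x^4 - 164*x^3 + 109*x^2 - 42*x + 9)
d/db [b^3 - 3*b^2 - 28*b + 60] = 3*b^2 - 6*b - 28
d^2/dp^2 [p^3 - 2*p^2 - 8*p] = 6*p - 4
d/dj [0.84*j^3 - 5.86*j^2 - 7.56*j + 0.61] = 2.52*j^2 - 11.72*j - 7.56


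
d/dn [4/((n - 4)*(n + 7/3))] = 12*(5 - 6*n)/(9*n^4 - 30*n^3 - 143*n^2 + 280*n + 784)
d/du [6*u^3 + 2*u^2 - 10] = 2*u*(9*u + 2)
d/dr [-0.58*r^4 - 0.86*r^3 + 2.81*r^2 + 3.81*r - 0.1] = -2.32*r^3 - 2.58*r^2 + 5.62*r + 3.81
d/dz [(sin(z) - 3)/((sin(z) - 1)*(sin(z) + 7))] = (6*sin(z) + cos(z)^2 + 10)*cos(z)/((sin(z) - 1)^2*(sin(z) + 7)^2)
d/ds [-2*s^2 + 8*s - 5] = 8 - 4*s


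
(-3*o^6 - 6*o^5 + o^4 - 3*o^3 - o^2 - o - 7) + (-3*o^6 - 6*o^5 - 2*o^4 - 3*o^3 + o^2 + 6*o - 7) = -6*o^6 - 12*o^5 - o^4 - 6*o^3 + 5*o - 14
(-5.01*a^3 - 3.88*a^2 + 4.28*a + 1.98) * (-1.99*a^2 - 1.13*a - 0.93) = 9.9699*a^5 + 13.3825*a^4 + 0.526499999999999*a^3 - 5.1682*a^2 - 6.2178*a - 1.8414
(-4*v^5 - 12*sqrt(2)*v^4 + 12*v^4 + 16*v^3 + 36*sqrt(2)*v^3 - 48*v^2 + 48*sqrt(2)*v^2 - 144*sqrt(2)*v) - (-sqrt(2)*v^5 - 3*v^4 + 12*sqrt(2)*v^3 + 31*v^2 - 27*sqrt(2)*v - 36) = -4*v^5 + sqrt(2)*v^5 - 12*sqrt(2)*v^4 + 15*v^4 + 16*v^3 + 24*sqrt(2)*v^3 - 79*v^2 + 48*sqrt(2)*v^2 - 117*sqrt(2)*v + 36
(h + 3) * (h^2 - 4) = h^3 + 3*h^2 - 4*h - 12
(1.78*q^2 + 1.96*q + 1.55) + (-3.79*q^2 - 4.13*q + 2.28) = -2.01*q^2 - 2.17*q + 3.83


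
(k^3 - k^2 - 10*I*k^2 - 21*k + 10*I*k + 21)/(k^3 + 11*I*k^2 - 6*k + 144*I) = (k^2 - k*(1 + 7*I) + 7*I)/(k^2 + 14*I*k - 48)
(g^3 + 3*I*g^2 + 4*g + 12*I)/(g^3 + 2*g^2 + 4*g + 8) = (g + 3*I)/(g + 2)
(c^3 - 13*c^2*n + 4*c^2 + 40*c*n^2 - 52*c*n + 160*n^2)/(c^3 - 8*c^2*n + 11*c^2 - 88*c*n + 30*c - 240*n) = (c^2 - 5*c*n + 4*c - 20*n)/(c^2 + 11*c + 30)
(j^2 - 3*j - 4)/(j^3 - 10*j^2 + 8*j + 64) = (j + 1)/(j^2 - 6*j - 16)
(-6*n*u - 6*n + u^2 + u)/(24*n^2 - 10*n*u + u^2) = (u + 1)/(-4*n + u)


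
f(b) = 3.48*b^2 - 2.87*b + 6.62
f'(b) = 6.96*b - 2.87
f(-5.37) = 122.38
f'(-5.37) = -40.25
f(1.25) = 8.47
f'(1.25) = 5.83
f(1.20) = 8.19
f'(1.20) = 5.48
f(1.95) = 14.26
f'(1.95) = 10.70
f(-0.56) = 9.32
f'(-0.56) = -6.77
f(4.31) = 58.90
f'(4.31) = 27.13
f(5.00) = 79.27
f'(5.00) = 31.93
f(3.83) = 46.68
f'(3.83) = 23.79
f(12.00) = 473.30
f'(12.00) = 80.65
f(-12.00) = 542.18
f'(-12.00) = -86.39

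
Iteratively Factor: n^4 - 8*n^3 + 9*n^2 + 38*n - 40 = (n - 1)*(n^3 - 7*n^2 + 2*n + 40) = (n - 5)*(n - 1)*(n^2 - 2*n - 8) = (n - 5)*(n - 1)*(n + 2)*(n - 4)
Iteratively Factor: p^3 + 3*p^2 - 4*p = (p + 4)*(p^2 - p) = p*(p + 4)*(p - 1)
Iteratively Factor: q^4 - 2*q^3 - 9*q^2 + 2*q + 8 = (q - 4)*(q^3 + 2*q^2 - q - 2) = (q - 4)*(q - 1)*(q^2 + 3*q + 2) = (q - 4)*(q - 1)*(q + 1)*(q + 2)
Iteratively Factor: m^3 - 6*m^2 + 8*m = (m - 2)*(m^2 - 4*m) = m*(m - 2)*(m - 4)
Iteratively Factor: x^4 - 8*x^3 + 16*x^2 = (x)*(x^3 - 8*x^2 + 16*x) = x*(x - 4)*(x^2 - 4*x) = x^2*(x - 4)*(x - 4)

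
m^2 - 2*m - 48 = (m - 8)*(m + 6)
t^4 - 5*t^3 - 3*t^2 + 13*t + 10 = (t - 5)*(t - 2)*(t + 1)^2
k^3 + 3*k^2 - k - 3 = (k - 1)*(k + 1)*(k + 3)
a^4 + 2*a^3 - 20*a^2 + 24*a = a*(a - 2)^2*(a + 6)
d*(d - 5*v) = d^2 - 5*d*v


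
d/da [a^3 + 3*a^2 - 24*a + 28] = 3*a^2 + 6*a - 24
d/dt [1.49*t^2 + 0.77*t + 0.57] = 2.98*t + 0.77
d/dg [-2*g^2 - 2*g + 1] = -4*g - 2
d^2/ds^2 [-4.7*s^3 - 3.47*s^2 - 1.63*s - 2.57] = -28.2*s - 6.94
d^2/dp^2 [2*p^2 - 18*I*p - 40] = 4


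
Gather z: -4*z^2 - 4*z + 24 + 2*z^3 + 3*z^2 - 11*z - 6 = 2*z^3 - z^2 - 15*z + 18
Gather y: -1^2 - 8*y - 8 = -8*y - 9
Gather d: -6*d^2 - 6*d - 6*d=-6*d^2 - 12*d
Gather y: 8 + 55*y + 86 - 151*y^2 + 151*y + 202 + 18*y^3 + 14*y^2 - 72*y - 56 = 18*y^3 - 137*y^2 + 134*y + 240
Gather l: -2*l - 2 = -2*l - 2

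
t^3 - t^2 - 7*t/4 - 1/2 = (t - 2)*(t + 1/2)^2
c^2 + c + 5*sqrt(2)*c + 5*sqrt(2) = (c + 1)*(c + 5*sqrt(2))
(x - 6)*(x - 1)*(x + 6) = x^3 - x^2 - 36*x + 36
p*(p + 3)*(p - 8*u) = p^3 - 8*p^2*u + 3*p^2 - 24*p*u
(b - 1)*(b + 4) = b^2 + 3*b - 4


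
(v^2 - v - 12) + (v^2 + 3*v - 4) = 2*v^2 + 2*v - 16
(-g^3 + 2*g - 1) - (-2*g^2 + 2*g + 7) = -g^3 + 2*g^2 - 8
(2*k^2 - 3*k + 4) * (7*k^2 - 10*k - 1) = 14*k^4 - 41*k^3 + 56*k^2 - 37*k - 4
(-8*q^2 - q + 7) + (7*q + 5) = -8*q^2 + 6*q + 12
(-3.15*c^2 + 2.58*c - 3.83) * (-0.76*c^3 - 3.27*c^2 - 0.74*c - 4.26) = 2.394*c^5 + 8.3397*c^4 - 3.1948*c^3 + 24.0339*c^2 - 8.1566*c + 16.3158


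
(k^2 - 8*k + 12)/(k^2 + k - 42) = (k - 2)/(k + 7)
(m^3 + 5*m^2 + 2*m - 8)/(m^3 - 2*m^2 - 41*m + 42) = (m^2 + 6*m + 8)/(m^2 - m - 42)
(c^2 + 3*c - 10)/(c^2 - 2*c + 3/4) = 4*(c^2 + 3*c - 10)/(4*c^2 - 8*c + 3)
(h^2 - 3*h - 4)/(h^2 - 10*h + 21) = (h^2 - 3*h - 4)/(h^2 - 10*h + 21)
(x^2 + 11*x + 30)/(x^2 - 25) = (x + 6)/(x - 5)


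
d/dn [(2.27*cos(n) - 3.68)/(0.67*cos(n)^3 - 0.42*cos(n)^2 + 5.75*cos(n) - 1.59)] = (3.0418*cos(n)^3 - 8.3502*cos(n)^2 + 3.0912*cos(n) - 17.5507)*sin(n)/(0.4489*cos(n)^6 - 0.5628*cos(n)^5 + 7.8814*cos(n)^4 - 6.9606*cos(n)^3 + 34.3981*cos(n)^2 - 18.285*cos(n) + 2.5281)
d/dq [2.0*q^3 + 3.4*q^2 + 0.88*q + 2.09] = 6.0*q^2 + 6.8*q + 0.88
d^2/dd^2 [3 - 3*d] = 0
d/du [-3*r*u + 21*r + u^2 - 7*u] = -3*r + 2*u - 7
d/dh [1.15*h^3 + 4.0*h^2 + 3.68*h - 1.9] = 3.45*h^2 + 8.0*h + 3.68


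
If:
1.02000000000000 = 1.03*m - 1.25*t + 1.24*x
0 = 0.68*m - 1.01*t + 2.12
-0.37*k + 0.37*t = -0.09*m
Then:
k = 19.82335146497 - 6.03172799704592*x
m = 19.3389385181293 - 6.58118759852864*x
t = 15.1192853389385 - 4.4308985811876*x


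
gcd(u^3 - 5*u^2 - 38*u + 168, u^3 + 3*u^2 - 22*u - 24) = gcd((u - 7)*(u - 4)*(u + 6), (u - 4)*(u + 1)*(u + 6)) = u^2 + 2*u - 24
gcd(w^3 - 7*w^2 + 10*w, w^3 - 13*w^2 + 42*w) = w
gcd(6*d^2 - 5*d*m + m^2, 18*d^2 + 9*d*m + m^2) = 1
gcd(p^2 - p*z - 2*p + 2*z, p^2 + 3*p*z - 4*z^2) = -p + z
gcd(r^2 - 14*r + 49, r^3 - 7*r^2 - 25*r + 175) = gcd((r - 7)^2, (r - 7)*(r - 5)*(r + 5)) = r - 7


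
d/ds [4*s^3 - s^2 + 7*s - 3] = 12*s^2 - 2*s + 7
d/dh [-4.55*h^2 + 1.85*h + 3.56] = 1.85 - 9.1*h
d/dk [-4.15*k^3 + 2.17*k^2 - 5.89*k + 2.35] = -12.45*k^2 + 4.34*k - 5.89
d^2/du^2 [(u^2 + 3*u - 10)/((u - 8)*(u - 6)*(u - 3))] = 2*(u^6 + 9*u^5 - 483*u^4 + 4495*u^3 - 16122*u^2 + 19548*u + 3096)/(u^9 - 51*u^8 + 1137*u^7 - 14525*u^6 + 117018*u^5 - 615708*u^4 + 2113128*u^3 - 4556736*u^2 + 5598720*u - 2985984)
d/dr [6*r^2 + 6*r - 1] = 12*r + 6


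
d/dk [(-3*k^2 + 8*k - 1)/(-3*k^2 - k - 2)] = (27*k^2 + 6*k - 17)/(9*k^4 + 6*k^3 + 13*k^2 + 4*k + 4)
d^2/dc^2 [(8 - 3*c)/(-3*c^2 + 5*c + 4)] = 2*(3*(13 - 9*c)*(-3*c^2 + 5*c + 4) - (3*c - 8)*(6*c - 5)^2)/(-3*c^2 + 5*c + 4)^3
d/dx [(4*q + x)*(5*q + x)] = 9*q + 2*x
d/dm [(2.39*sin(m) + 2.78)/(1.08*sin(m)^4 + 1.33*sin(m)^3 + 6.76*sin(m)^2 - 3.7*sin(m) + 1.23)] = (-7.7436*sin(m)^4 - 18.367*sin(m)^3 - 27.2486*sin(m)^2 - 37.5856*sin(m) + 13.2257)*cos(m)/(1.1664*sin(m)^8 + 2.8728*sin(m)^7 + 16.3705*sin(m)^6 + 9.9896*sin(m)^5 + 38.5124*sin(m)^4 - 46.7522*sin(m)^3 + 30.3196*sin(m)^2 - 9.102*sin(m) + 1.5129)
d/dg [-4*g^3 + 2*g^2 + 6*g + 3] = -12*g^2 + 4*g + 6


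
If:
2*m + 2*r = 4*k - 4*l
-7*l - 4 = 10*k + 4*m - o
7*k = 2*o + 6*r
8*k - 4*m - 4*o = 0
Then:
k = -4*r/51 - 16/51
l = -109*r/51 - 28/51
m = 53*r/17 + 8/17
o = -167*r/51 - 56/51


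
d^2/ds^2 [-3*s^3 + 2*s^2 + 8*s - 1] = 4 - 18*s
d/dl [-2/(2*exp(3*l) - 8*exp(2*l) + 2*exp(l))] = (3*exp(2*l) - 8*exp(l) + 1)*exp(-l)/(exp(2*l) - 4*exp(l) + 1)^2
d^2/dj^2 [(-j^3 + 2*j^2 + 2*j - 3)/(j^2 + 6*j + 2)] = 2*(-44*j^3 - 57*j^2 - 78*j - 118)/(j^6 + 18*j^5 + 114*j^4 + 288*j^3 + 228*j^2 + 72*j + 8)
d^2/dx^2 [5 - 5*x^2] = -10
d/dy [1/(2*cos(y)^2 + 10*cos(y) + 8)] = (2*cos(y) + 5)*sin(y)/(2*(cos(y)^2 + 5*cos(y) + 4)^2)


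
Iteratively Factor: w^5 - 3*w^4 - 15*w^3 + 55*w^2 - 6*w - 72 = (w - 2)*(w^4 - w^3 - 17*w^2 + 21*w + 36) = (w - 3)*(w - 2)*(w^3 + 2*w^2 - 11*w - 12) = (w - 3)*(w - 2)*(w + 4)*(w^2 - 2*w - 3) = (w - 3)^2*(w - 2)*(w + 4)*(w + 1)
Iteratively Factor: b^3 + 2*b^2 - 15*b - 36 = (b + 3)*(b^2 - b - 12) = (b + 3)^2*(b - 4)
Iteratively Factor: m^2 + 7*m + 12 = (m + 3)*(m + 4)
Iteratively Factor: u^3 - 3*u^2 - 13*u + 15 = (u - 1)*(u^2 - 2*u - 15) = (u - 1)*(u + 3)*(u - 5)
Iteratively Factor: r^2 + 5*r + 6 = (r + 2)*(r + 3)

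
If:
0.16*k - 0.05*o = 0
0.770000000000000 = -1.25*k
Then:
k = -0.62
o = -1.97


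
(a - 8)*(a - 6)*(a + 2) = a^3 - 12*a^2 + 20*a + 96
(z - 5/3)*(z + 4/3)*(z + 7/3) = z^3 + 2*z^2 - 3*z - 140/27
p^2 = p^2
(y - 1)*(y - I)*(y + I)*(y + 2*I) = y^4 - y^3 + 2*I*y^3 + y^2 - 2*I*y^2 - y + 2*I*y - 2*I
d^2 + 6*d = d*(d + 6)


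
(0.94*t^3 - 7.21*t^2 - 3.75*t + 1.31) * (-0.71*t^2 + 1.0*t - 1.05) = -0.6674*t^5 + 6.0591*t^4 - 5.5345*t^3 + 2.8904*t^2 + 5.2475*t - 1.3755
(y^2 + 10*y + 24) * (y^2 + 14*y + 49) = y^4 + 24*y^3 + 213*y^2 + 826*y + 1176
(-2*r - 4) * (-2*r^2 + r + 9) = 4*r^3 + 6*r^2 - 22*r - 36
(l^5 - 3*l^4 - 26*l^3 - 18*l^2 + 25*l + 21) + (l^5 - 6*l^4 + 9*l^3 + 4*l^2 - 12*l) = 2*l^5 - 9*l^4 - 17*l^3 - 14*l^2 + 13*l + 21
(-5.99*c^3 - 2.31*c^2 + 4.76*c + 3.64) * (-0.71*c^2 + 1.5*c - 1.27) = 4.2529*c^5 - 7.3449*c^4 + 0.762700000000001*c^3 + 7.4893*c^2 - 0.585199999999999*c - 4.6228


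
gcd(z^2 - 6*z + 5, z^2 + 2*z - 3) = z - 1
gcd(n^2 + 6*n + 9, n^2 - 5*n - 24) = n + 3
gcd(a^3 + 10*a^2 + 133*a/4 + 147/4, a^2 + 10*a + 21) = a + 3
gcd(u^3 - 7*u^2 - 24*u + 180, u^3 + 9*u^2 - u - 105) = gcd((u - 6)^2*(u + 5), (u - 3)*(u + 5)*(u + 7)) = u + 5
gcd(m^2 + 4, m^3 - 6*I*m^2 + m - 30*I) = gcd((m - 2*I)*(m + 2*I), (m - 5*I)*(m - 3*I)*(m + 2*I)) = m + 2*I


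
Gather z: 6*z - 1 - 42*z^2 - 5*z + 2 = -42*z^2 + z + 1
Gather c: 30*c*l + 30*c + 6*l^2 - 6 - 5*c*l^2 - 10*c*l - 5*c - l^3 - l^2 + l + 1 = c*(-5*l^2 + 20*l + 25) - l^3 + 5*l^2 + l - 5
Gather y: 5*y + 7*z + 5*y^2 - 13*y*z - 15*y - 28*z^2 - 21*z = 5*y^2 + y*(-13*z - 10) - 28*z^2 - 14*z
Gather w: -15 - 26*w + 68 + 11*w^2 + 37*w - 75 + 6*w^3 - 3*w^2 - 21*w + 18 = 6*w^3 + 8*w^2 - 10*w - 4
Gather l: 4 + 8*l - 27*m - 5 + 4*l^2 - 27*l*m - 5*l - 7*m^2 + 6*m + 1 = 4*l^2 + l*(3 - 27*m) - 7*m^2 - 21*m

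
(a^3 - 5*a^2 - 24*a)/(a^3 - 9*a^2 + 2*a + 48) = a*(a + 3)/(a^2 - a - 6)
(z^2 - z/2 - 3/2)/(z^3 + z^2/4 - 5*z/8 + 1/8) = 4*(2*z - 3)/(8*z^2 - 6*z + 1)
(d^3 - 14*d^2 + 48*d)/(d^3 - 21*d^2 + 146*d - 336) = d/(d - 7)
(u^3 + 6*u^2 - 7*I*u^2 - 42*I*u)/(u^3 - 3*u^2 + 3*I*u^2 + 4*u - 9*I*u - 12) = u*(u^2 + u*(6 - 7*I) - 42*I)/(u^3 + 3*u^2*(-1 + I) + u*(4 - 9*I) - 12)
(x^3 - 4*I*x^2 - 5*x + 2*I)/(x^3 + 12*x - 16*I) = (x^2 - 2*I*x - 1)/(x^2 + 2*I*x + 8)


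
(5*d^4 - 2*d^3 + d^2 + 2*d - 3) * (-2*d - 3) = -10*d^5 - 11*d^4 + 4*d^3 - 7*d^2 + 9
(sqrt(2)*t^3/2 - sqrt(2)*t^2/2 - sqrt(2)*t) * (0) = 0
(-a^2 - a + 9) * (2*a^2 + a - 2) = -2*a^4 - 3*a^3 + 19*a^2 + 11*a - 18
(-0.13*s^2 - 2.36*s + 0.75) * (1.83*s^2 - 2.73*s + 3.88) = -0.2379*s^4 - 3.9639*s^3 + 7.3109*s^2 - 11.2043*s + 2.91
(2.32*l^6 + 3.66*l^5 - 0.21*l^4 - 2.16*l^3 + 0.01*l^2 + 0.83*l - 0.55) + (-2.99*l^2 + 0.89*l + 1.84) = 2.32*l^6 + 3.66*l^5 - 0.21*l^4 - 2.16*l^3 - 2.98*l^2 + 1.72*l + 1.29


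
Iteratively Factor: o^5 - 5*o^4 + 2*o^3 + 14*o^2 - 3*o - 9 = (o + 1)*(o^4 - 6*o^3 + 8*o^2 + 6*o - 9) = (o - 3)*(o + 1)*(o^3 - 3*o^2 - o + 3) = (o - 3)*(o + 1)^2*(o^2 - 4*o + 3) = (o - 3)*(o - 1)*(o + 1)^2*(o - 3)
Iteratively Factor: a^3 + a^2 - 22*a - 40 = (a + 4)*(a^2 - 3*a - 10) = (a - 5)*(a + 4)*(a + 2)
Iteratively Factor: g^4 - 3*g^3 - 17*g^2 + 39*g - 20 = (g - 1)*(g^3 - 2*g^2 - 19*g + 20) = (g - 1)*(g + 4)*(g^2 - 6*g + 5) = (g - 1)^2*(g + 4)*(g - 5)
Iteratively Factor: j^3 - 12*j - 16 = (j + 2)*(j^2 - 2*j - 8) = (j - 4)*(j + 2)*(j + 2)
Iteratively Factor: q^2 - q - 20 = (q - 5)*(q + 4)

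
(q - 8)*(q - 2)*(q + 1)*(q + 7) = q^4 - 2*q^3 - 57*q^2 + 58*q + 112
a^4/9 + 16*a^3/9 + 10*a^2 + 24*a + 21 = (a/3 + 1)^2*(a + 3)*(a + 7)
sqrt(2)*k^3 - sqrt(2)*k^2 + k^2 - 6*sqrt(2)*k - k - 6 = (k - 3)*(k + 2)*(sqrt(2)*k + 1)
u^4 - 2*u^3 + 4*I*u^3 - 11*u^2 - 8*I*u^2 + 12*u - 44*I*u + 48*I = (u - 4)*(u - 1)*(u + 3)*(u + 4*I)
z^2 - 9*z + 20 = (z - 5)*(z - 4)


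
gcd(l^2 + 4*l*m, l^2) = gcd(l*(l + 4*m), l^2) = l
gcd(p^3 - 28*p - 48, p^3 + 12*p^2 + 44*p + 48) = p^2 + 6*p + 8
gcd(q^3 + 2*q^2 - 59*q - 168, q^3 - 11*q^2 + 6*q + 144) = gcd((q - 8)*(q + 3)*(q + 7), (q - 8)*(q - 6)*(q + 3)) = q^2 - 5*q - 24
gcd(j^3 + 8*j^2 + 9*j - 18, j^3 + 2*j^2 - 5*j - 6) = j + 3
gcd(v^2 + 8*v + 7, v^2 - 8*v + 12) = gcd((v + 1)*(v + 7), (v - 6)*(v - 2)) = 1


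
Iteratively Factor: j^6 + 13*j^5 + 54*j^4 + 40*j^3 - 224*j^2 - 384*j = (j + 4)*(j^5 + 9*j^4 + 18*j^3 - 32*j^2 - 96*j) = j*(j + 4)*(j^4 + 9*j^3 + 18*j^2 - 32*j - 96) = j*(j - 2)*(j + 4)*(j^3 + 11*j^2 + 40*j + 48) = j*(j - 2)*(j + 3)*(j + 4)*(j^2 + 8*j + 16) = j*(j - 2)*(j + 3)*(j + 4)^2*(j + 4)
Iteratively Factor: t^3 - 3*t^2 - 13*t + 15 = (t - 1)*(t^2 - 2*t - 15) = (t - 5)*(t - 1)*(t + 3)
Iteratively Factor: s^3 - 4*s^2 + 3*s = (s)*(s^2 - 4*s + 3) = s*(s - 3)*(s - 1)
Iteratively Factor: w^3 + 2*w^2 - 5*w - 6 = (w + 1)*(w^2 + w - 6) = (w - 2)*(w + 1)*(w + 3)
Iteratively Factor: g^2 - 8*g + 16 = (g - 4)*(g - 4)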